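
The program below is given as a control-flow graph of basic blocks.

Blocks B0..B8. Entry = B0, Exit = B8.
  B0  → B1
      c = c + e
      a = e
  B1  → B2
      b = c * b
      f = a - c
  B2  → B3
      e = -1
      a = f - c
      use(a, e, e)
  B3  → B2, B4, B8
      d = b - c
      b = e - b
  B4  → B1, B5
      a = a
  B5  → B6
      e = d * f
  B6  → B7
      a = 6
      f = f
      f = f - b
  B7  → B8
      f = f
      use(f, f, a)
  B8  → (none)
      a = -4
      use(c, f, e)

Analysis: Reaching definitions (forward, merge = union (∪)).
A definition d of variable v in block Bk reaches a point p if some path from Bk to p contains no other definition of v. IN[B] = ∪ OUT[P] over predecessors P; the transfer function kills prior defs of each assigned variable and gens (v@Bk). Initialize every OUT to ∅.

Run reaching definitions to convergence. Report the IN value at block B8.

Answer: {a@B2, a@B6, b@B3, c@B0, d@B3, e@B2, e@B5, f@B1, f@B7}

Trace:
Fixpoint table:
  B0: | IN={} | OUT={a@B0, c@B0}
  B1: | IN={a@B0, a@B4, b@B3, c@B0, d@B3, e@B2, f@B1} | OUT={a@B0, a@B4, b@B1, c@B0, d@B3, e@B2, f@B1}
  B2: | IN={a@B0, a@B2, a@B4, b@B1, b@B3, c@B0, d@B3, e@B2, f@B1} | OUT={a@B2, b@B1, b@B3, c@B0, d@B3, e@B2, f@B1}
  B3: | IN={a@B2, b@B1, b@B3, c@B0, d@B3, e@B2, f@B1} | OUT={a@B2, b@B3, c@B0, d@B3, e@B2, f@B1}
  B4: | IN={a@B2, b@B3, c@B0, d@B3, e@B2, f@B1} | OUT={a@B4, b@B3, c@B0, d@B3, e@B2, f@B1}
  B5: | IN={a@B4, b@B3, c@B0, d@B3, e@B2, f@B1} | OUT={a@B4, b@B3, c@B0, d@B3, e@B5, f@B1}
  B6: | IN={a@B4, b@B3, c@B0, d@B3, e@B5, f@B1} | OUT={a@B6, b@B3, c@B0, d@B3, e@B5, f@B6}
  B7: | IN={a@B6, b@B3, c@B0, d@B3, e@B5, f@B6} | OUT={a@B6, b@B3, c@B0, d@B3, e@B5, f@B7}
  B8: | IN={a@B2, a@B6, b@B3, c@B0, d@B3, e@B2, e@B5, f@B1, f@B7} | OUT={a@B8, b@B3, c@B0, d@B3, e@B2, e@B5, f@B1, f@B7}

Merge at B8: IN[B8] = OUT[B3] ⊔ OUT[B7] = {a@B2, a@B6, b@B3, c@B0, d@B3, e@B2, e@B5, f@B1, f@B7}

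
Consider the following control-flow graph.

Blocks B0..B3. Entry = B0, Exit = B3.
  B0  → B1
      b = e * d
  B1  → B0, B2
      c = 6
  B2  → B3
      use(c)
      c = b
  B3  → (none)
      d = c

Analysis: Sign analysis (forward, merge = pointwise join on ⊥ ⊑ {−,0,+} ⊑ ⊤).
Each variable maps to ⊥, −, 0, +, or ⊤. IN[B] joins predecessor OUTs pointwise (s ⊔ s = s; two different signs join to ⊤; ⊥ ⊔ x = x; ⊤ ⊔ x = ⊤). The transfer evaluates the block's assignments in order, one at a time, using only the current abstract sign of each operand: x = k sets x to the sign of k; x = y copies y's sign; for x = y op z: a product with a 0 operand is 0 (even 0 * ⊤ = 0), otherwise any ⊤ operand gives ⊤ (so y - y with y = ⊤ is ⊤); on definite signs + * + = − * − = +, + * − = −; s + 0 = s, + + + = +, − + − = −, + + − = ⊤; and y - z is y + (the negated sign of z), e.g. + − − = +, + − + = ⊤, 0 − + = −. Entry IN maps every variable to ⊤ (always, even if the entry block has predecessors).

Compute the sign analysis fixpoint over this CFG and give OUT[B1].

Converged values:
  B0:   IN=(all ⊤)   OUT=(all ⊤)
  B1:   IN=(all ⊤)   OUT={c:+; rest ⊤}
  B2:   IN={c:+; rest ⊤}   OUT=(all ⊤)
  B3:   IN=(all ⊤)   OUT=(all ⊤)

Merge at B1: IN[B1] = OUT[B0] = {a: ⊤, b: ⊤, c: ⊤, d: ⊤, e: ⊤, f: ⊤}
Applying B1's transfer function to that IN value gives OUT[B1] (row B1 above).

Answer: {a: ⊤, b: ⊤, c: +, d: ⊤, e: ⊤, f: ⊤}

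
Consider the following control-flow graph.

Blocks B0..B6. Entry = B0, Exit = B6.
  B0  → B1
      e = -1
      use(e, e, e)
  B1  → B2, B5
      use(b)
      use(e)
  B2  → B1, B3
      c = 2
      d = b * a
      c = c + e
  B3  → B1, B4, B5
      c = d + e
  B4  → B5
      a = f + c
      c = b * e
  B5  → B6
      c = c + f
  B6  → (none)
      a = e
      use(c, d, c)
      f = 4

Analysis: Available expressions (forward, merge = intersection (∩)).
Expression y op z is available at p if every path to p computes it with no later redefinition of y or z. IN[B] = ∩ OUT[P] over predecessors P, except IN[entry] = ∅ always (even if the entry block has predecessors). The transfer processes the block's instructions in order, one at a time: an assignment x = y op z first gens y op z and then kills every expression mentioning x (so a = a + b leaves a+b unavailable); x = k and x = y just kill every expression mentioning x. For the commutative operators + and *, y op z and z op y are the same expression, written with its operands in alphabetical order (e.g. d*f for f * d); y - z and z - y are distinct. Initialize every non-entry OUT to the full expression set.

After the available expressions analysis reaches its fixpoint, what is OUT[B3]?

Answer: {a*b, d+e}

Derivation:
Fixpoint table:
  B0: | IN={} | OUT={}
  B1: | IN={} | OUT={}
  B2: | IN={} | OUT={a*b}
  B3: | IN={a*b} | OUT={a*b, d+e}
  B4: | IN={a*b, d+e} | OUT={b*e, d+e}
  B5: | IN={} | OUT={}
  B6: | IN={} | OUT={}

Merge at B3: IN[B3] = OUT[B2] = {a*b}
Applying B3's transfer function to that IN value gives OUT[B3] (row B3 above).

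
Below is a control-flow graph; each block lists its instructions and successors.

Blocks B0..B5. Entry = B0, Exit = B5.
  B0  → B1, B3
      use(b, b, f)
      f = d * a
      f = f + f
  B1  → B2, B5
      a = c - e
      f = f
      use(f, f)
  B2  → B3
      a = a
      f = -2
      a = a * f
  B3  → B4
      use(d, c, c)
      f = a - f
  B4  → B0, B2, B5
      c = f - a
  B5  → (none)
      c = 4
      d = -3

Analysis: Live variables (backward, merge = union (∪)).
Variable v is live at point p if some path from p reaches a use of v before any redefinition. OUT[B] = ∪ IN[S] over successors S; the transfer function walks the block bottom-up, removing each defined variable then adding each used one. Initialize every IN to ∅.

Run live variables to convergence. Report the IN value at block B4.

Answer: {a, b, d, e, f}

Working:
Per-block solution:
  B0:  IN={a, b, c, d, e, f}  OUT={a, b, c, d, e, f}
  B1:  IN={b, c, d, e, f}  OUT={a, b, c, d, e}
  B2:  IN={a, b, c, d, e}  OUT={a, b, c, d, e, f}
  B3:  IN={a, b, c, d, e, f}  OUT={a, b, d, e, f}
  B4:  IN={a, b, d, e, f}  OUT={a, b, c, d, e, f}
  B5:  IN={}  OUT={}

Merge at B4: OUT[B4] = IN[B0] ⊔ IN[B2] ⊔ IN[B5] = {a, b, c, d, e, f}
Applying B4's transfer function to that OUT value gives IN[B4] (row B4 above).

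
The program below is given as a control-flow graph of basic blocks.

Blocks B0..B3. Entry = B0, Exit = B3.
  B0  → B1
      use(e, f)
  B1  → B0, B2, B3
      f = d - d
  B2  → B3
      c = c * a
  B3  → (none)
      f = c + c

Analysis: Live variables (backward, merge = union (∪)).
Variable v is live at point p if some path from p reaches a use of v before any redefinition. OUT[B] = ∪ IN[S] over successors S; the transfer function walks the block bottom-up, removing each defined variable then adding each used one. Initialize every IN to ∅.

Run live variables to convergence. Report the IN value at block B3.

Converged values:
  B0:  IN={a, c, d, e, f}  OUT={a, c, d, e}
  B1:  IN={a, c, d, e}  OUT={a, c, d, e, f}
  B2:  IN={a, c}  OUT={c}
  B3:  IN={c}  OUT={}

B3 is the boundary node: OUT[B3] = {}
Applying B3's transfer function to that OUT value gives IN[B3] (row B3 above).

Answer: {c}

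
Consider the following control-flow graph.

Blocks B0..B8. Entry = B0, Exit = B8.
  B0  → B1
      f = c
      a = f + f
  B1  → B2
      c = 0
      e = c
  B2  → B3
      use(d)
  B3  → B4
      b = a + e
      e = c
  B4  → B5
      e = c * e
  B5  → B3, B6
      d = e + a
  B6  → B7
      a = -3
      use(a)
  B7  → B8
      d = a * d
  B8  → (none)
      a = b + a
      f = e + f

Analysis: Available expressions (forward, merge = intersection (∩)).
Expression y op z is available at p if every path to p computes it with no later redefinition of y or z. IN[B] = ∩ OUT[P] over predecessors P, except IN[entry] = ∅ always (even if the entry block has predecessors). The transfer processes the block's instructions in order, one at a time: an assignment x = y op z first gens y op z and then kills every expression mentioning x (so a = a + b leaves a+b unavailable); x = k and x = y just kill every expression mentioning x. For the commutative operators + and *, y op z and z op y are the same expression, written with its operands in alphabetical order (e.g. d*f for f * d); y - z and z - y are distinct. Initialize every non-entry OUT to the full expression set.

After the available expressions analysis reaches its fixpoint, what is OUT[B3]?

Fixpoint table:
  B0:   IN={}   OUT={f+f}
  B1:   IN={f+f}   OUT={f+f}
  B2:   IN={f+f}   OUT={f+f}
  B3:   IN={f+f}   OUT={f+f}
  B4:   IN={f+f}   OUT={f+f}
  B5:   IN={f+f}   OUT={a+e, f+f}
  B6:   IN={a+e, f+f}   OUT={f+f}
  B7:   IN={f+f}   OUT={f+f}
  B8:   IN={f+f}   OUT={}

Merge at B3: IN[B3] = OUT[B2] ∩ OUT[B5] = {f+f}
Applying B3's transfer function to that IN value gives OUT[B3] (row B3 above).

Answer: {f+f}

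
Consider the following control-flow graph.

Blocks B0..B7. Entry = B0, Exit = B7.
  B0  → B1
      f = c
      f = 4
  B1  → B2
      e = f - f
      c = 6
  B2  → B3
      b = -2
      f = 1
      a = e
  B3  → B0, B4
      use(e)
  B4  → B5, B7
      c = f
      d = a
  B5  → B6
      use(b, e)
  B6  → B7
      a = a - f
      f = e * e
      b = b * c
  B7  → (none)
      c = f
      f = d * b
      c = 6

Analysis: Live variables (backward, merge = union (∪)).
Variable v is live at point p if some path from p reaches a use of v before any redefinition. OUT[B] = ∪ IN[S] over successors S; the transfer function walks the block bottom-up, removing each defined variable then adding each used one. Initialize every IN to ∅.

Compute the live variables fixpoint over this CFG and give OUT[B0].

Answer: {f}

Derivation:
Converged values:
  B0:  IN={c}  OUT={f}
  B1:  IN={f}  OUT={c, e}
  B2:  IN={c, e}  OUT={a, b, c, e, f}
  B3:  IN={a, b, c, e, f}  OUT={a, b, c, e, f}
  B4:  IN={a, b, e, f}  OUT={a, b, c, d, e, f}
  B5:  IN={a, b, c, d, e, f}  OUT={a, b, c, d, e, f}
  B6:  IN={a, b, c, d, e, f}  OUT={b, d, f}
  B7:  IN={b, d, f}  OUT={}

Merge at B0: OUT[B0] = IN[B1] = {f}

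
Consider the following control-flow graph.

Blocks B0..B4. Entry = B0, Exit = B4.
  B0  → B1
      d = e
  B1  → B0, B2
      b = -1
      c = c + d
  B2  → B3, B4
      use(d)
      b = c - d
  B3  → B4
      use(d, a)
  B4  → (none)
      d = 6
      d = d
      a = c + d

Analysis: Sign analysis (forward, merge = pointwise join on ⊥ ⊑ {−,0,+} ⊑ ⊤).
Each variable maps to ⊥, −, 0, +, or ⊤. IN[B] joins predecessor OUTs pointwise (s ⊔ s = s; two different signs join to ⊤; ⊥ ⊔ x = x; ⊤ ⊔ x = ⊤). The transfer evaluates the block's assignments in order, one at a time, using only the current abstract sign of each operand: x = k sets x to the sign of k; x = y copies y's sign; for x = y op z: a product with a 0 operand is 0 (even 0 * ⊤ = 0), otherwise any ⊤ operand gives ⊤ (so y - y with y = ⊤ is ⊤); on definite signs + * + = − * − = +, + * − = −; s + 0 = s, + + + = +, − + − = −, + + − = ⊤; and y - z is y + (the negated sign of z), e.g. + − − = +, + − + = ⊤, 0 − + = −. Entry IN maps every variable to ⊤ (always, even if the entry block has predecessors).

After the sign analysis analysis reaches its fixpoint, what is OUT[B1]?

Answer: {a: ⊤, b: -, c: ⊤, d: ⊤, e: ⊤, f: ⊤}

Trace:
Fixpoint table:
  B0:   IN=(all ⊤)   OUT=(all ⊤)
  B1:   IN=(all ⊤)   OUT={b:-; rest ⊤}
  B2:   IN={b:-; rest ⊤}   OUT=(all ⊤)
  B3:   IN=(all ⊤)   OUT=(all ⊤)
  B4:   IN=(all ⊤)   OUT={d:+; rest ⊤}

Merge at B1: IN[B1] = OUT[B0] = {a: ⊤, b: ⊤, c: ⊤, d: ⊤, e: ⊤, f: ⊤}
Applying B1's transfer function to that IN value gives OUT[B1] (row B1 above).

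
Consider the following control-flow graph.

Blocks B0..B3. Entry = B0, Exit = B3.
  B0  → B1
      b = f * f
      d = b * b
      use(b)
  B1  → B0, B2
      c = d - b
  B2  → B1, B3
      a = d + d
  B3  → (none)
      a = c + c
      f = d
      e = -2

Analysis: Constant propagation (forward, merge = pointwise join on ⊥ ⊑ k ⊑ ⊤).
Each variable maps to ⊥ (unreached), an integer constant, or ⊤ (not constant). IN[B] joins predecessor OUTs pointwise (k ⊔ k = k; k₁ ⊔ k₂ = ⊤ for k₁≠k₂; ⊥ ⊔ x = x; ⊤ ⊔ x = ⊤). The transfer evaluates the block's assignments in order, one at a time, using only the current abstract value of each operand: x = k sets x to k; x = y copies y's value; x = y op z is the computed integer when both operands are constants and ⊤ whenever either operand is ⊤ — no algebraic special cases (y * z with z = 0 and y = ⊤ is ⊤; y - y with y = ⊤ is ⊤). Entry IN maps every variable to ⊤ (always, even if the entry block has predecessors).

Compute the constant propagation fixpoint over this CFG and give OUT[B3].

Answer: {a: ⊤, b: ⊤, c: ⊤, d: ⊤, e: -2, f: ⊤}

Derivation:
Converged values:
  B0: | IN=(all ⊤) | OUT=(all ⊤)
  B1: | IN=(all ⊤) | OUT=(all ⊤)
  B2: | IN=(all ⊤) | OUT=(all ⊤)
  B3: | IN=(all ⊤) | OUT={e:-2; rest ⊤}

Merge at B3: IN[B3] = OUT[B2] = {a: ⊤, b: ⊤, c: ⊤, d: ⊤, e: ⊤, f: ⊤}
Applying B3's transfer function to that IN value gives OUT[B3] (row B3 above).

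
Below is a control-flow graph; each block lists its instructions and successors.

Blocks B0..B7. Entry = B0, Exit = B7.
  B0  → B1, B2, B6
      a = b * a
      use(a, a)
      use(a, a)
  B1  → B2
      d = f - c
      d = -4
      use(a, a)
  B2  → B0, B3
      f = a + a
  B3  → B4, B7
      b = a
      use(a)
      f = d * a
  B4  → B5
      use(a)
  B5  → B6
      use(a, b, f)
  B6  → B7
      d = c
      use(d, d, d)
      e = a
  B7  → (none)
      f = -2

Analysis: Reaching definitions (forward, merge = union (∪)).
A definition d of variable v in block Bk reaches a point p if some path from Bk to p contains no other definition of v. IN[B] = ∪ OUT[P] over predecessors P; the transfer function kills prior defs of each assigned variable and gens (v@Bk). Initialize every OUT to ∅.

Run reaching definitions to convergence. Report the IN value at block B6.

Fixpoint table:
  B0:  IN={a@B0, d@B1, f@B2}  OUT={a@B0, d@B1, f@B2}
  B1:  IN={a@B0, d@B1, f@B2}  OUT={a@B0, d@B1, f@B2}
  B2:  IN={a@B0, d@B1, f@B2}  OUT={a@B0, d@B1, f@B2}
  B3:  IN={a@B0, d@B1, f@B2}  OUT={a@B0, b@B3, d@B1, f@B3}
  B4:  IN={a@B0, b@B3, d@B1, f@B3}  OUT={a@B0, b@B3, d@B1, f@B3}
  B5:  IN={a@B0, b@B3, d@B1, f@B3}  OUT={a@B0, b@B3, d@B1, f@B3}
  B6:  IN={a@B0, b@B3, d@B1, f@B2, f@B3}  OUT={a@B0, b@B3, d@B6, e@B6, f@B2, f@B3}
  B7:  IN={a@B0, b@B3, d@B1, d@B6, e@B6, f@B2, f@B3}  OUT={a@B0, b@B3, d@B1, d@B6, e@B6, f@B7}

Merge at B6: IN[B6] = OUT[B0] ⊔ OUT[B5] = {a@B0, b@B3, d@B1, f@B2, f@B3}

Answer: {a@B0, b@B3, d@B1, f@B2, f@B3}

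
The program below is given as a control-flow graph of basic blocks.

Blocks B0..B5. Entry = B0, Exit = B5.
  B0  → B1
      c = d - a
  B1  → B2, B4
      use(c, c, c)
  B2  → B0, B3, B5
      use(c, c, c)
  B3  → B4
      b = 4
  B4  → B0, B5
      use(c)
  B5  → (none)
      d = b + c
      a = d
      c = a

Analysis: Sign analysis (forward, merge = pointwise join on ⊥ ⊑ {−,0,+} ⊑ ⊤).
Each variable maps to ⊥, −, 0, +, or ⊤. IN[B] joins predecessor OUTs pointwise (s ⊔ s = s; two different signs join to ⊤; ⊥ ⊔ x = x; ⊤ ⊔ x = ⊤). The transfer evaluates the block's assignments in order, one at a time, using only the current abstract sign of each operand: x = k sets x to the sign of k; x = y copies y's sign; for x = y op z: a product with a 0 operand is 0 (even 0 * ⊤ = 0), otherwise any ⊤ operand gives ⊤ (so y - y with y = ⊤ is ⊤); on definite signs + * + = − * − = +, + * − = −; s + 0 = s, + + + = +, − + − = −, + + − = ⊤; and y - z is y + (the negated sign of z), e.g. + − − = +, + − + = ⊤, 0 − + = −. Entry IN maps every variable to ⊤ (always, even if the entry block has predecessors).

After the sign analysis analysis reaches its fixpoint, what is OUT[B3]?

Fixpoint table:
  B0:  IN=(all ⊤)  OUT=(all ⊤)
  B1:  IN=(all ⊤)  OUT=(all ⊤)
  B2:  IN=(all ⊤)  OUT=(all ⊤)
  B3:  IN=(all ⊤)  OUT={b:+; rest ⊤}
  B4:  IN=(all ⊤)  OUT=(all ⊤)
  B5:  IN=(all ⊤)  OUT=(all ⊤)

Merge at B3: IN[B3] = OUT[B2] = {a: ⊤, b: ⊤, c: ⊤, d: ⊤, e: ⊤, f: ⊤}
Applying B3's transfer function to that IN value gives OUT[B3] (row B3 above).

Answer: {a: ⊤, b: +, c: ⊤, d: ⊤, e: ⊤, f: ⊤}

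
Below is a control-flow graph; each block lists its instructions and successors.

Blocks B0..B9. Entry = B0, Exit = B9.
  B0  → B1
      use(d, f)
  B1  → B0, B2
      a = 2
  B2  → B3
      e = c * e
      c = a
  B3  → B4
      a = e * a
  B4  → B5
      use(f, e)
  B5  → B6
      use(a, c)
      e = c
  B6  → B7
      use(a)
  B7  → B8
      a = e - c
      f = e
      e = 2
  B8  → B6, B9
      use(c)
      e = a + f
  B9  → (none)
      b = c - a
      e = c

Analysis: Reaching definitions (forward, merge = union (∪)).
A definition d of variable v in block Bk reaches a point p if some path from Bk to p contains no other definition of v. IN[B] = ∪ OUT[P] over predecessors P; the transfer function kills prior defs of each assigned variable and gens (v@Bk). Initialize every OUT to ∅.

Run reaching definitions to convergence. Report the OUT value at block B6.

Fixpoint table:
  B0:   IN={a@B1}   OUT={a@B1}
  B1:   IN={a@B1}   OUT={a@B1}
  B2:   IN={a@B1}   OUT={a@B1, c@B2, e@B2}
  B3:   IN={a@B1, c@B2, e@B2}   OUT={a@B3, c@B2, e@B2}
  B4:   IN={a@B3, c@B2, e@B2}   OUT={a@B3, c@B2, e@B2}
  B5:   IN={a@B3, c@B2, e@B2}   OUT={a@B3, c@B2, e@B5}
  B6:   IN={a@B3, a@B7, c@B2, e@B5, e@B8, f@B7}   OUT={a@B3, a@B7, c@B2, e@B5, e@B8, f@B7}
  B7:   IN={a@B3, a@B7, c@B2, e@B5, e@B8, f@B7}   OUT={a@B7, c@B2, e@B7, f@B7}
  B8:   IN={a@B7, c@B2, e@B7, f@B7}   OUT={a@B7, c@B2, e@B8, f@B7}
  B9:   IN={a@B7, c@B2, e@B8, f@B7}   OUT={a@B7, b@B9, c@B2, e@B9, f@B7}

Merge at B6: IN[B6] = OUT[B5] ⊔ OUT[B8] = {a@B3, a@B7, c@B2, e@B5, e@B8, f@B7}
Applying B6's transfer function to that IN value gives OUT[B6] (row B6 above).

Answer: {a@B3, a@B7, c@B2, e@B5, e@B8, f@B7}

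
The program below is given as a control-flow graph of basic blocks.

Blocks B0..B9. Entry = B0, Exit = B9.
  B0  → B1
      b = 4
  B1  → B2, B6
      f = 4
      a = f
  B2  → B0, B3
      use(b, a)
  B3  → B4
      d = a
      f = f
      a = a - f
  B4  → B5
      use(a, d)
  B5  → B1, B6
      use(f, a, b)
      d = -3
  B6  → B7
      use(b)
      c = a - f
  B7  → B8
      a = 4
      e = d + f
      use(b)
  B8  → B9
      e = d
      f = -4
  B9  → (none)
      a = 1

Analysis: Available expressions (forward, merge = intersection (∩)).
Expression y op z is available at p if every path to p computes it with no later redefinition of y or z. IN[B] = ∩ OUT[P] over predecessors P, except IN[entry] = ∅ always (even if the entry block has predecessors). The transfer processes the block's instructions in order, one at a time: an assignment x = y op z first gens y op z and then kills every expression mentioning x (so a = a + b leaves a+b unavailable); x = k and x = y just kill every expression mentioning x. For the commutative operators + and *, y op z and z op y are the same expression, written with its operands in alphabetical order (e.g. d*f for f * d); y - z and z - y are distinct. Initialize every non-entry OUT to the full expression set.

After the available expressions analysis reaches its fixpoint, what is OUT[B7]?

Fixpoint table:
  B0:   IN={}   OUT={}
  B1:   IN={}   OUT={}
  B2:   IN={}   OUT={}
  B3:   IN={}   OUT={}
  B4:   IN={}   OUT={}
  B5:   IN={}   OUT={}
  B6:   IN={}   OUT={a-f}
  B7:   IN={a-f}   OUT={d+f}
  B8:   IN={d+f}   OUT={}
  B9:   IN={}   OUT={}

Merge at B7: IN[B7] = OUT[B6] = {a-f}
Applying B7's transfer function to that IN value gives OUT[B7] (row B7 above).

Answer: {d+f}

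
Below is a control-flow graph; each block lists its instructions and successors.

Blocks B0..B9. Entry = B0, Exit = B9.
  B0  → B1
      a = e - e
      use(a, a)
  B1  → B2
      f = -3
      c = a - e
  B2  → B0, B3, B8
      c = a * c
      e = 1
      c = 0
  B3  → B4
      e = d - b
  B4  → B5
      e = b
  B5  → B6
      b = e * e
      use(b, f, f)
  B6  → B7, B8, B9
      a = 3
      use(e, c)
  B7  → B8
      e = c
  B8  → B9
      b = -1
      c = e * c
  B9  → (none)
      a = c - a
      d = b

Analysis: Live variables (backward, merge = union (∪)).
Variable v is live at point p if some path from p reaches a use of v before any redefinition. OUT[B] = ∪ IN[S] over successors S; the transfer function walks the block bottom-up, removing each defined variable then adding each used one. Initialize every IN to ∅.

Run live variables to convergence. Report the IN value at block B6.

Per-block solution:
  B0:  IN={b, d, e}  OUT={a, b, d, e}
  B1:  IN={a, b, d, e}  OUT={a, b, c, d, f}
  B2:  IN={a, b, c, d, f}  OUT={a, b, c, d, e, f}
  B3:  IN={b, c, d, f}  OUT={b, c, f}
  B4:  IN={b, c, f}  OUT={c, e, f}
  B5:  IN={c, e, f}  OUT={b, c, e}
  B6:  IN={b, c, e}  OUT={a, b, c, e}
  B7:  IN={a, c}  OUT={a, c, e}
  B8:  IN={a, c, e}  OUT={a, b, c}
  B9:  IN={a, b, c}  OUT={}

Merge at B6: OUT[B6] = IN[B7] ⊔ IN[B8] ⊔ IN[B9] = {a, b, c, e}
Applying B6's transfer function to that OUT value gives IN[B6] (row B6 above).

Answer: {b, c, e}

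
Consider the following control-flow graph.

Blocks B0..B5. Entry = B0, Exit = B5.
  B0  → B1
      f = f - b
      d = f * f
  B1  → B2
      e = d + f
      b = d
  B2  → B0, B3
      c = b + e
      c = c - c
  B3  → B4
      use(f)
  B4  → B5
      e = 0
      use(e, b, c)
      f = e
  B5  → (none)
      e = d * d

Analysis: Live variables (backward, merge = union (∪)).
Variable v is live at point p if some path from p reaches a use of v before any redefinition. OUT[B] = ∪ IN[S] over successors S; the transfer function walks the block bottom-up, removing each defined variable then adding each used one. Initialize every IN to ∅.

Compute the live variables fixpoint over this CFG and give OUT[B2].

Answer: {b, c, d, f}

Trace:
Per-block solution:
  B0:  IN={b, f}  OUT={d, f}
  B1:  IN={d, f}  OUT={b, d, e, f}
  B2:  IN={b, d, e, f}  OUT={b, c, d, f}
  B3:  IN={b, c, d, f}  OUT={b, c, d}
  B4:  IN={b, c, d}  OUT={d}
  B5:  IN={d}  OUT={}

Merge at B2: OUT[B2] = IN[B0] ⊔ IN[B3] = {b, c, d, f}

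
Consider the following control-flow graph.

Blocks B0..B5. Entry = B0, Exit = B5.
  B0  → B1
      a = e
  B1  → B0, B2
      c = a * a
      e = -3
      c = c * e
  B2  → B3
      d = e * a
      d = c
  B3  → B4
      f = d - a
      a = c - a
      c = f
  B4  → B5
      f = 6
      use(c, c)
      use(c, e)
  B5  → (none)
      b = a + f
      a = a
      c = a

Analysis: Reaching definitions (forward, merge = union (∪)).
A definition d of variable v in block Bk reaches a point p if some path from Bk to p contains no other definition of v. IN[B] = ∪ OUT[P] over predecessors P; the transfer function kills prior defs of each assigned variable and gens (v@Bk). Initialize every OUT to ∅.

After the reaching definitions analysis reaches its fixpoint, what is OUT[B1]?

Fixpoint table:
  B0: | IN={a@B0, c@B1, e@B1} | OUT={a@B0, c@B1, e@B1}
  B1: | IN={a@B0, c@B1, e@B1} | OUT={a@B0, c@B1, e@B1}
  B2: | IN={a@B0, c@B1, e@B1} | OUT={a@B0, c@B1, d@B2, e@B1}
  B3: | IN={a@B0, c@B1, d@B2, e@B1} | OUT={a@B3, c@B3, d@B2, e@B1, f@B3}
  B4: | IN={a@B3, c@B3, d@B2, e@B1, f@B3} | OUT={a@B3, c@B3, d@B2, e@B1, f@B4}
  B5: | IN={a@B3, c@B3, d@B2, e@B1, f@B4} | OUT={a@B5, b@B5, c@B5, d@B2, e@B1, f@B4}

Merge at B1: IN[B1] = OUT[B0] = {a@B0, c@B1, e@B1}
Applying B1's transfer function to that IN value gives OUT[B1] (row B1 above).

Answer: {a@B0, c@B1, e@B1}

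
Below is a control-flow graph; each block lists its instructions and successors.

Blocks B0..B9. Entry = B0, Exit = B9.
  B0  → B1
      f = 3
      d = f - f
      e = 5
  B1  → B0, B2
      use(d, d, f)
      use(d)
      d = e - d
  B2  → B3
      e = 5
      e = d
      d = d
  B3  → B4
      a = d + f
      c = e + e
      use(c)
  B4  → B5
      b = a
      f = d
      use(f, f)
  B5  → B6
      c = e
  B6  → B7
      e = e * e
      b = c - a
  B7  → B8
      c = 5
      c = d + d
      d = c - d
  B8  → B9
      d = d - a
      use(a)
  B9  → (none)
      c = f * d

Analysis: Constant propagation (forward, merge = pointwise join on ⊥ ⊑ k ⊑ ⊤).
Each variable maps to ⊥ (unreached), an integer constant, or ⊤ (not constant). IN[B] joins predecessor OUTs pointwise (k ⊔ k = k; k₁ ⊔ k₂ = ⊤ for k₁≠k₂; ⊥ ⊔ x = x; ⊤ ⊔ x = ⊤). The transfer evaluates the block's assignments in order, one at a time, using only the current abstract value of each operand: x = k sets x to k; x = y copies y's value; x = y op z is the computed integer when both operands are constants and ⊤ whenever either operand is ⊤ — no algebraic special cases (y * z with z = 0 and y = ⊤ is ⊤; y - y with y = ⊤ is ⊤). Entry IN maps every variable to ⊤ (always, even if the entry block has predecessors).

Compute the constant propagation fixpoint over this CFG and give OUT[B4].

Fixpoint table:
  B0: | IN=(all ⊤) | OUT={d:0, e:5, f:3; rest ⊤}
  B1: | IN={d:0, e:5, f:3; rest ⊤} | OUT={d:5, e:5, f:3; rest ⊤}
  B2: | IN={d:5, e:5, f:3; rest ⊤} | OUT={d:5, e:5, f:3; rest ⊤}
  B3: | IN={d:5, e:5, f:3; rest ⊤} | OUT={a:8, c:10, d:5, e:5, f:3; rest ⊤}
  B4: | IN={a:8, c:10, d:5, e:5, f:3; rest ⊤} | OUT={a:8, b:8, c:10, d:5, e:5, f:5; rest ⊤}
  B5: | IN={a:8, b:8, c:10, d:5, e:5, f:5; rest ⊤} | OUT={a:8, b:8, c:5, d:5, e:5, f:5; rest ⊤}
  B6: | IN={a:8, b:8, c:5, d:5, e:5, f:5; rest ⊤} | OUT={a:8, b:-3, c:5, d:5, e:25, f:5; rest ⊤}
  B7: | IN={a:8, b:-3, c:5, d:5, e:25, f:5; rest ⊤} | OUT={a:8, b:-3, c:10, d:5, e:25, f:5; rest ⊤}
  B8: | IN={a:8, b:-3, c:10, d:5, e:25, f:5; rest ⊤} | OUT={a:8, b:-3, c:10, d:-3, e:25, f:5; rest ⊤}
  B9: | IN={a:8, b:-3, c:10, d:-3, e:25, f:5; rest ⊤} | OUT={a:8, b:-3, c:-15, d:-3, e:25, f:5; rest ⊤}

Merge at B4: IN[B4] = OUT[B3] = {a: 8, b: ⊤, c: 10, d: 5, e: 5, f: 3}
Applying B4's transfer function to that IN value gives OUT[B4] (row B4 above).

Answer: {a: 8, b: 8, c: 10, d: 5, e: 5, f: 5}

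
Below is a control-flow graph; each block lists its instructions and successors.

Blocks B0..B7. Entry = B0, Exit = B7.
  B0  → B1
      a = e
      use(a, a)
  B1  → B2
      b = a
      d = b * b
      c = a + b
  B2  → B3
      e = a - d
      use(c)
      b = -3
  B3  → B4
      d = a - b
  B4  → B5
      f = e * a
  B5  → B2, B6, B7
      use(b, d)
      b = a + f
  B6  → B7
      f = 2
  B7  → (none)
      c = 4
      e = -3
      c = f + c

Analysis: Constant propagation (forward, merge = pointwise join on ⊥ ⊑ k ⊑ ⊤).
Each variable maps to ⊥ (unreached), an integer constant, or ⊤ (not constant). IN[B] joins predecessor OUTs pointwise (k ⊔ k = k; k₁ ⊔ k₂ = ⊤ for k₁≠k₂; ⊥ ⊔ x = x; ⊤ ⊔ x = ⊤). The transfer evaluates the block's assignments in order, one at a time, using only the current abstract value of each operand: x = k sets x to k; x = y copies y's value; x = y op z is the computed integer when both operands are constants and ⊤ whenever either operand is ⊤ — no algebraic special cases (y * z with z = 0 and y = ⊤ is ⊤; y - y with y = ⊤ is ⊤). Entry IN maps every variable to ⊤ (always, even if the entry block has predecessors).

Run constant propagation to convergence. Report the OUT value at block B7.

Answer: {a: ⊤, b: ⊤, c: ⊤, d: ⊤, e: -3, f: ⊤}

Working:
Per-block solution:
  B0: | IN=(all ⊤) | OUT=(all ⊤)
  B1: | IN=(all ⊤) | OUT=(all ⊤)
  B2: | IN=(all ⊤) | OUT={b:-3; rest ⊤}
  B3: | IN={b:-3; rest ⊤} | OUT={b:-3; rest ⊤}
  B4: | IN={b:-3; rest ⊤} | OUT={b:-3; rest ⊤}
  B5: | IN={b:-3; rest ⊤} | OUT=(all ⊤)
  B6: | IN=(all ⊤) | OUT={f:2; rest ⊤}
  B7: | IN=(all ⊤) | OUT={e:-3; rest ⊤}

Merge at B7: IN[B7] = OUT[B5] ⊔ OUT[B6] = {a: ⊤, b: ⊤, c: ⊤, d: ⊤, e: ⊤, f: ⊤}
Applying B7's transfer function to that IN value gives OUT[B7] (row B7 above).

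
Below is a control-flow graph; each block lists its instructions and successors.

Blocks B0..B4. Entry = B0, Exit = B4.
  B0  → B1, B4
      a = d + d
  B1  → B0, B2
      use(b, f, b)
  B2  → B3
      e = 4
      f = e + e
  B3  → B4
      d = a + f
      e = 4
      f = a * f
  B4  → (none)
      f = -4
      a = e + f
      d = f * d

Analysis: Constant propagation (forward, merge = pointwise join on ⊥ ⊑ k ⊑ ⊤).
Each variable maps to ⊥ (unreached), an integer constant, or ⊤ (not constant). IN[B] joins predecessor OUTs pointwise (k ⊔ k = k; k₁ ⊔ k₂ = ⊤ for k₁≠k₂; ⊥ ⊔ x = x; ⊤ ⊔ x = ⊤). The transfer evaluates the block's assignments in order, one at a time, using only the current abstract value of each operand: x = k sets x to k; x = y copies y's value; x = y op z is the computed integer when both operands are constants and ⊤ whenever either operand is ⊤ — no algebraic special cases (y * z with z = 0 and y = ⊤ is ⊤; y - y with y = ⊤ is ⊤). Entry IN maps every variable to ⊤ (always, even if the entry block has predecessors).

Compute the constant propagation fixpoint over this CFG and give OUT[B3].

Per-block solution:
  B0:  IN=(all ⊤)  OUT=(all ⊤)
  B1:  IN=(all ⊤)  OUT=(all ⊤)
  B2:  IN=(all ⊤)  OUT={e:4, f:8; rest ⊤}
  B3:  IN={e:4, f:8; rest ⊤}  OUT={e:4; rest ⊤}
  B4:  IN=(all ⊤)  OUT={f:-4; rest ⊤}

Merge at B3: IN[B3] = OUT[B2] = {a: ⊤, b: ⊤, c: ⊤, d: ⊤, e: 4, f: 8}
Applying B3's transfer function to that IN value gives OUT[B3] (row B3 above).

Answer: {a: ⊤, b: ⊤, c: ⊤, d: ⊤, e: 4, f: ⊤}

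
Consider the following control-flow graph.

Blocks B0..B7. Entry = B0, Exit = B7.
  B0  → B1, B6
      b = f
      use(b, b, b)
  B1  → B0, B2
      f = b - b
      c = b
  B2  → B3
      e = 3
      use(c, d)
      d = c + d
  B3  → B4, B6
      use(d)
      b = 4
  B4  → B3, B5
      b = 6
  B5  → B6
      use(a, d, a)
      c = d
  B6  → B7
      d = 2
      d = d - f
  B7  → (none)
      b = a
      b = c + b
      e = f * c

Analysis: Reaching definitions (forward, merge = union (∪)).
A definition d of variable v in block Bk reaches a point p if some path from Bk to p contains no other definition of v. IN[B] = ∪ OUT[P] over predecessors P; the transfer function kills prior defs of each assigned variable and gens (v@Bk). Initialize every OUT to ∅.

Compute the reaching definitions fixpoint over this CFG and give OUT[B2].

Answer: {b@B0, c@B1, d@B2, e@B2, f@B1}

Working:
Converged values:
  B0: | IN={b@B0, c@B1, f@B1} | OUT={b@B0, c@B1, f@B1}
  B1: | IN={b@B0, c@B1, f@B1} | OUT={b@B0, c@B1, f@B1}
  B2: | IN={b@B0, c@B1, f@B1} | OUT={b@B0, c@B1, d@B2, e@B2, f@B1}
  B3: | IN={b@B0, b@B4, c@B1, d@B2, e@B2, f@B1} | OUT={b@B3, c@B1, d@B2, e@B2, f@B1}
  B4: | IN={b@B3, c@B1, d@B2, e@B2, f@B1} | OUT={b@B4, c@B1, d@B2, e@B2, f@B1}
  B5: | IN={b@B4, c@B1, d@B2, e@B2, f@B1} | OUT={b@B4, c@B5, d@B2, e@B2, f@B1}
  B6: | IN={b@B0, b@B3, b@B4, c@B1, c@B5, d@B2, e@B2, f@B1} | OUT={b@B0, b@B3, b@B4, c@B1, c@B5, d@B6, e@B2, f@B1}
  B7: | IN={b@B0, b@B3, b@B4, c@B1, c@B5, d@B6, e@B2, f@B1} | OUT={b@B7, c@B1, c@B5, d@B6, e@B7, f@B1}

Merge at B2: IN[B2] = OUT[B1] = {b@B0, c@B1, f@B1}
Applying B2's transfer function to that IN value gives OUT[B2] (row B2 above).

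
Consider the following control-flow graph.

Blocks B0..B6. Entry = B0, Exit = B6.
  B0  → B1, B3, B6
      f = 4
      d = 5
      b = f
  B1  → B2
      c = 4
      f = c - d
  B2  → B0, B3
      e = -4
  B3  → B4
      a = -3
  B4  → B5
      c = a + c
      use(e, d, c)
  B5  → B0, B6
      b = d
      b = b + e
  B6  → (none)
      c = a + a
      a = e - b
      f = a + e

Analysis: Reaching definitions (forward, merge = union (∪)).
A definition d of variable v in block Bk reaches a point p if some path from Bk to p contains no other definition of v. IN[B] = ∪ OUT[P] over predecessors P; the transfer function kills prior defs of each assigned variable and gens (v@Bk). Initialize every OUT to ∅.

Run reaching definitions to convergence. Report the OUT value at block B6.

Fixpoint table:
  B0: | IN={a@B3, b@B0, b@B5, c@B1, c@B4, d@B0, e@B2, f@B0, f@B1} | OUT={a@B3, b@B0, c@B1, c@B4, d@B0, e@B2, f@B0}
  B1: | IN={a@B3, b@B0, c@B1, c@B4, d@B0, e@B2, f@B0} | OUT={a@B3, b@B0, c@B1, d@B0, e@B2, f@B1}
  B2: | IN={a@B3, b@B0, c@B1, d@B0, e@B2, f@B1} | OUT={a@B3, b@B0, c@B1, d@B0, e@B2, f@B1}
  B3: | IN={a@B3, b@B0, c@B1, c@B4, d@B0, e@B2, f@B0, f@B1} | OUT={a@B3, b@B0, c@B1, c@B4, d@B0, e@B2, f@B0, f@B1}
  B4: | IN={a@B3, b@B0, c@B1, c@B4, d@B0, e@B2, f@B0, f@B1} | OUT={a@B3, b@B0, c@B4, d@B0, e@B2, f@B0, f@B1}
  B5: | IN={a@B3, b@B0, c@B4, d@B0, e@B2, f@B0, f@B1} | OUT={a@B3, b@B5, c@B4, d@B0, e@B2, f@B0, f@B1}
  B6: | IN={a@B3, b@B0, b@B5, c@B1, c@B4, d@B0, e@B2, f@B0, f@B1} | OUT={a@B6, b@B0, b@B5, c@B6, d@B0, e@B2, f@B6}

Merge at B6: IN[B6] = OUT[B0] ⊔ OUT[B5] = {a@B3, b@B0, b@B5, c@B1, c@B4, d@B0, e@B2, f@B0, f@B1}
Applying B6's transfer function to that IN value gives OUT[B6] (row B6 above).

Answer: {a@B6, b@B0, b@B5, c@B6, d@B0, e@B2, f@B6}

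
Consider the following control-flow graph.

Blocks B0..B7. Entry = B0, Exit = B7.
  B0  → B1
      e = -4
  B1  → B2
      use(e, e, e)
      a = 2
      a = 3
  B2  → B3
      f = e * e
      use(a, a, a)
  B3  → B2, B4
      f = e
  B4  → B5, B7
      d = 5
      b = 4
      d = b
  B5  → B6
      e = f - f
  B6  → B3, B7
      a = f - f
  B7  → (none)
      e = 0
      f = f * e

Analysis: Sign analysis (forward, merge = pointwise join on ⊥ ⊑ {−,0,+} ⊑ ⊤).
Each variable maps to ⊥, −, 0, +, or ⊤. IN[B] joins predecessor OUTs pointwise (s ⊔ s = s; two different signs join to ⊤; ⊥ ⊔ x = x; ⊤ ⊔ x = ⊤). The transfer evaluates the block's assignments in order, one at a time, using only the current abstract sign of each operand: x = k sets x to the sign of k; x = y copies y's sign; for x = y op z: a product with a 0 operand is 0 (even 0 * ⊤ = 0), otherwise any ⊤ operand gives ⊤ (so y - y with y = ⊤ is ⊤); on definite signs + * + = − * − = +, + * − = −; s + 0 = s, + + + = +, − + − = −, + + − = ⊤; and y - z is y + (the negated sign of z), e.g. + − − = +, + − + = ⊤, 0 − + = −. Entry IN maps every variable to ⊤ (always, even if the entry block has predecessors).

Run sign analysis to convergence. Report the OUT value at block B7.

Converged values:
  B0:  IN=(all ⊤)  OUT={e:-; rest ⊤}
  B1:  IN={e:-; rest ⊤}  OUT={a:+, e:-; rest ⊤}
  B2:  IN=(all ⊤)  OUT=(all ⊤)
  B3:  IN=(all ⊤)  OUT=(all ⊤)
  B4:  IN=(all ⊤)  OUT={b:+, d:+; rest ⊤}
  B5:  IN={b:+, d:+; rest ⊤}  OUT={b:+, d:+; rest ⊤}
  B6:  IN={b:+, d:+; rest ⊤}  OUT={b:+, d:+; rest ⊤}
  B7:  IN={b:+, d:+; rest ⊤}  OUT={b:+, d:+, e:0, f:0; rest ⊤}

Merge at B7: IN[B7] = OUT[B4] ⊔ OUT[B6] = {a: ⊤, b: +, c: ⊤, d: +, e: ⊤, f: ⊤}
Applying B7's transfer function to that IN value gives OUT[B7] (row B7 above).

Answer: {a: ⊤, b: +, c: ⊤, d: +, e: 0, f: 0}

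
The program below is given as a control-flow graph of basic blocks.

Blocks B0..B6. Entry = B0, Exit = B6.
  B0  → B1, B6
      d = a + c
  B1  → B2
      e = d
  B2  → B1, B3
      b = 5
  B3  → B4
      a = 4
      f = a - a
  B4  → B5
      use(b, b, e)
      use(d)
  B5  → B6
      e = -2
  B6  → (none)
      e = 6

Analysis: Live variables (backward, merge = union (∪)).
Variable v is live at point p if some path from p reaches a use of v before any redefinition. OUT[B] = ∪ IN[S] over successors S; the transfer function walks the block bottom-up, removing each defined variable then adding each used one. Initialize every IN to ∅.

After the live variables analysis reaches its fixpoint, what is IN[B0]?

Fixpoint table:
  B0:   IN={a, c}   OUT={d}
  B1:   IN={d}   OUT={d, e}
  B2:   IN={d, e}   OUT={b, d, e}
  B3:   IN={b, d, e}   OUT={b, d, e}
  B4:   IN={b, d, e}   OUT={}
  B5:   IN={}   OUT={}
  B6:   IN={}   OUT={}

Merge at B0: OUT[B0] = IN[B1] ⊔ IN[B6] = {d}
Applying B0's transfer function to that OUT value gives IN[B0] (row B0 above).

Answer: {a, c}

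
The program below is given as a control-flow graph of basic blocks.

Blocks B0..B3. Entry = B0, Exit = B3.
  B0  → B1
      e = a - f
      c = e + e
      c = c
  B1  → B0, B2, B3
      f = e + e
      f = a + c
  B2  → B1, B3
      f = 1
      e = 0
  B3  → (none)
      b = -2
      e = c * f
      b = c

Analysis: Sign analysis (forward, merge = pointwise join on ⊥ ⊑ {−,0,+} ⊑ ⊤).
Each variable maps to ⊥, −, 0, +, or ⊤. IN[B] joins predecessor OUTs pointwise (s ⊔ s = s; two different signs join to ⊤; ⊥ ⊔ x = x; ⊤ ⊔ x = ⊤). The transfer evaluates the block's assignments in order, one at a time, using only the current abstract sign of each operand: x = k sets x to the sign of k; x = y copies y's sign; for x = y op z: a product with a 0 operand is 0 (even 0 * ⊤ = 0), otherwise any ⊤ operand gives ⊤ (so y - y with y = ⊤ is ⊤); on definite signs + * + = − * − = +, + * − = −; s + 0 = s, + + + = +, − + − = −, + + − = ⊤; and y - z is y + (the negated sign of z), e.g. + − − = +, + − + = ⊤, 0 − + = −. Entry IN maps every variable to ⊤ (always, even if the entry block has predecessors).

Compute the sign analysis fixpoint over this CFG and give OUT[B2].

Fixpoint table:
  B0: | IN=(all ⊤) | OUT=(all ⊤)
  B1: | IN=(all ⊤) | OUT=(all ⊤)
  B2: | IN=(all ⊤) | OUT={e:0, f:+; rest ⊤}
  B3: | IN=(all ⊤) | OUT=(all ⊤)

Merge at B2: IN[B2] = OUT[B1] = {a: ⊤, b: ⊤, c: ⊤, d: ⊤, e: ⊤, f: ⊤}
Applying B2's transfer function to that IN value gives OUT[B2] (row B2 above).

Answer: {a: ⊤, b: ⊤, c: ⊤, d: ⊤, e: 0, f: +}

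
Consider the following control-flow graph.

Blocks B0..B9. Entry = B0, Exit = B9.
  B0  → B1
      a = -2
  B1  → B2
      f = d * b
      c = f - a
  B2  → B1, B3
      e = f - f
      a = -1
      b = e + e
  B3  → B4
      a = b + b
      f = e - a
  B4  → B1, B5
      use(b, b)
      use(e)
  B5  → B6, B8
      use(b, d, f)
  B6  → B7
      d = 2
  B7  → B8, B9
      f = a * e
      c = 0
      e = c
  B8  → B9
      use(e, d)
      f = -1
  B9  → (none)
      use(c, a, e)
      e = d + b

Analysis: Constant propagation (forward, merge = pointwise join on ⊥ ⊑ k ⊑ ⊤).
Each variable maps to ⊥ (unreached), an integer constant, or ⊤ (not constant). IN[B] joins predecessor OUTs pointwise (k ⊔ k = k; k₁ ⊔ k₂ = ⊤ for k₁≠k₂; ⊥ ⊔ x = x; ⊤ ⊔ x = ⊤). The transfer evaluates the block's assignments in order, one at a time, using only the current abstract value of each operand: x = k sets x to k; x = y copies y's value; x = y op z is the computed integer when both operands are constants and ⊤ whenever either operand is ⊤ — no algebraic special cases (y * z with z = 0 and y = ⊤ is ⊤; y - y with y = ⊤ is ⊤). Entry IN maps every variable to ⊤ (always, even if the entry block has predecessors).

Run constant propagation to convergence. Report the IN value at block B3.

Answer: {a: -1, b: ⊤, c: ⊤, d: ⊤, e: ⊤, f: ⊤}

Working:
Fixpoint table:
  B0: | IN=(all ⊤) | OUT={a:-2; rest ⊤}
  B1: | IN=(all ⊤) | OUT=(all ⊤)
  B2: | IN=(all ⊤) | OUT={a:-1; rest ⊤}
  B3: | IN={a:-1; rest ⊤} | OUT=(all ⊤)
  B4: | IN=(all ⊤) | OUT=(all ⊤)
  B5: | IN=(all ⊤) | OUT=(all ⊤)
  B6: | IN=(all ⊤) | OUT={d:2; rest ⊤}
  B7: | IN={d:2; rest ⊤} | OUT={c:0, d:2, e:0; rest ⊤}
  B8: | IN=(all ⊤) | OUT={f:-1; rest ⊤}
  B9: | IN=(all ⊤) | OUT=(all ⊤)

Merge at B3: IN[B3] = OUT[B2] = {a: -1, b: ⊤, c: ⊤, d: ⊤, e: ⊤, f: ⊤}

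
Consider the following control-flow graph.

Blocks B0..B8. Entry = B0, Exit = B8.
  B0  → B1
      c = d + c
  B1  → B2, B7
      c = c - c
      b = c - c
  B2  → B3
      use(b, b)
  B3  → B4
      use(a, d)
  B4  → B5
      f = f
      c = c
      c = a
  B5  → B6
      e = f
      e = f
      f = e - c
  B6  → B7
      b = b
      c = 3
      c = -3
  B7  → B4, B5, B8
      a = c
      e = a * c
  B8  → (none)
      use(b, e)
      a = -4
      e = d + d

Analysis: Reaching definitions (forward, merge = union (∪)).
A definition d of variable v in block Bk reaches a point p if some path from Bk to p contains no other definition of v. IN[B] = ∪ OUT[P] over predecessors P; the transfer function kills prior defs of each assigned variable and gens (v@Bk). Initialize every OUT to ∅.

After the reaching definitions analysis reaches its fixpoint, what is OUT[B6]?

Answer: {a@B7, b@B6, c@B6, e@B5, f@B5}

Working:
Converged values:
  B0:   IN={}   OUT={c@B0}
  B1:   IN={c@B0}   OUT={b@B1, c@B1}
  B2:   IN={b@B1, c@B1}   OUT={b@B1, c@B1}
  B3:   IN={b@B1, c@B1}   OUT={b@B1, c@B1}
  B4:   IN={a@B7, b@B1, b@B6, c@B1, c@B6, e@B7, f@B5}   OUT={a@B7, b@B1, b@B6, c@B4, e@B7, f@B4}
  B5:   IN={a@B7, b@B1, b@B6, c@B1, c@B4, c@B6, e@B7, f@B4, f@B5}   OUT={a@B7, b@B1, b@B6, c@B1, c@B4, c@B6, e@B5, f@B5}
  B6:   IN={a@B7, b@B1, b@B6, c@B1, c@B4, c@B6, e@B5, f@B5}   OUT={a@B7, b@B6, c@B6, e@B5, f@B5}
  B7:   IN={a@B7, b@B1, b@B6, c@B1, c@B6, e@B5, f@B5}   OUT={a@B7, b@B1, b@B6, c@B1, c@B6, e@B7, f@B5}
  B8:   IN={a@B7, b@B1, b@B6, c@B1, c@B6, e@B7, f@B5}   OUT={a@B8, b@B1, b@B6, c@B1, c@B6, e@B8, f@B5}

Merge at B6: IN[B6] = OUT[B5] = {a@B7, b@B1, b@B6, c@B1, c@B4, c@B6, e@B5, f@B5}
Applying B6's transfer function to that IN value gives OUT[B6] (row B6 above).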